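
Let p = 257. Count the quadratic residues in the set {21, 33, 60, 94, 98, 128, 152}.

4

(21/257) = +1 → QR.
(33/257) = -1 → non-residue.
(60/257) = +1 → QR.
(94/257) = -1 → non-residue.
(98/257) = +1 → QR.
(128/257) = +1 → QR.
(152/257) = -1 → non-residue.
Total quadratic residues among the 7: 4.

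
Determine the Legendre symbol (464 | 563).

-1

Pull out 2^4: since 563 ≡ 3 (mod 8), (2/563) = -1, so (2/563)^4 = +1.
Reciprocity: 29 ≡ 1 and 563 ≡ 3 (mod 4), so (29/563) = +(563/29).
Reduce top mod 29: now compute (12/29).
Pull out 2^2: since 29 ≡ 5 (mod 8), (2/29) = -1, so (2/29)^2 = +1.
Reciprocity: 3 ≡ 3 and 29 ≡ 1 (mod 4), so (3/29) = +(29/3).
Reduce top mod 3: now compute (2/3).
Pull out 2: since 3 ≡ 3 (mod 8), (2/3) = -1.
Reached (1/3) = 1. Collecting the sign flips along the way, the symbol is -1.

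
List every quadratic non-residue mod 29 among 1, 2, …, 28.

Square k = 1,…,14 (k and 29−k give the same square):
1²=1, 2²=4, 3²=9, 4²=16, 5²=25, 6²≡7, 7²≡20, 8²≡6, 9²≡23, 10²≡13, 11²≡5, 12²≡28, 13²≡24, 14²≡22 (mod 29).
The residues are {1, 4, 5, 6, 7, 9, 13, 16, 20, 22, 23, 24, 25, 28}; the non-residues are the remaining 14 nonzero classes.

2, 3, 8, 10, 11, 12, 14, 15, 17, 18, 19, 21, 26, 27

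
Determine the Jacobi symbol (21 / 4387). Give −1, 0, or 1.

Reciprocity: 21 ≡ 1 and 4387 ≡ 3 (mod 4), so (21/4387) = +(4387/21).
Reduce top mod 21: now compute (19/21).
Reciprocity: 19 ≡ 3 and 21 ≡ 1 (mod 4), so (19/21) = +(21/19).
Reduce top mod 19: now compute (2/19).
Pull out 2: since 19 ≡ 3 (mod 8), (2/19) = -1.
Reached (1/19) = 1. Collecting the sign flips along the way, the symbol is -1.

-1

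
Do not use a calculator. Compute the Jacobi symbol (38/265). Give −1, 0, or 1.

-1

Pull out 2: since 265 ≡ 1 (mod 8), (2/265) = +1.
Reciprocity: 19 ≡ 3 and 265 ≡ 1 (mod 4), so (19/265) = +(265/19).
Reduce top mod 19: now compute (18/19).
Pull out 2: since 19 ≡ 3 (mod 8), (2/19) = -1.
Reciprocity: 9 ≡ 1 and 19 ≡ 3 (mod 4), so (9/19) = +(19/9).
Reduce top mod 9: now compute (1/9).
Reached (1/9) = 1. Collecting the sign flips along the way, the symbol is -1.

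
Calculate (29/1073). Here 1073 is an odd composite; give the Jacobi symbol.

0

Reciprocity: 29 ≡ 1 and 1073 ≡ 1 (mod 4), so (29/1073) = +(1073/29).
Reduce top mod 29: now compute (0/29).
Top reduces to 0: gcd > 1, so the symbol is 0.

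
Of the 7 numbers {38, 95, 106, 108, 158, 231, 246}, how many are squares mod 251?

(38/251) = +1 → QR.
(95/251) = -1 → non-residue.
(106/251) = +1 → QR.
(108/251) = +1 → QR.
(158/251) = -1 → non-residue.
(231/251) = -1 → non-residue.
(246/251) = -1 → non-residue.
Total quadratic residues among the 7: 3.

3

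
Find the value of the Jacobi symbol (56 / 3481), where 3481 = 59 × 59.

1

Pull out 2^3: since 3481 ≡ 1 (mod 8), (2/3481) = +1, so (2/3481)^3 = +1.
Reciprocity: 7 ≡ 3 and 3481 ≡ 1 (mod 4), so (7/3481) = +(3481/7).
Reduce top mod 7: now compute (2/7).
Pull out 2: since 7 ≡ 7 (mod 8), (2/7) = +1.
Reached (1/7) = 1. Collecting the sign flips along the way, the symbol is +1.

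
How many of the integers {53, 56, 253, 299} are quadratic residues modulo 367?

3

(53/367) = +1 → QR.
(56/367) = +1 → QR.
(253/367) = -1 → non-residue.
(299/367) = +1 → QR.
Total quadratic residues among the 4: 3.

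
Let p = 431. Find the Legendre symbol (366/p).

1

Euler's criterion: (366/431) ≡ 366^215 (mod 431).
366^2 ≡ 346 (mod 431)
366^4 ≡ 329 (mod 431)
366^8 ≡ 60 (mod 431)
366^16 ≡ 152 (mod 431)
366^32 ≡ 261 (mod 431)
366^64 ≡ 23 (mod 431)
366^128 ≡ 98 (mod 431)
366^215 = 366^(128+64+16+4+2+1) ≡ 1 (mod 431).
Result is 1, so (366/431) = 1.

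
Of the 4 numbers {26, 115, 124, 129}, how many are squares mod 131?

(26/131) = -1 → non-residue.
(115/131) = -1 → non-residue.
(124/131) = -1 → non-residue.
(129/131) = +1 → QR.
Total quadratic residues among the 4: 1.

1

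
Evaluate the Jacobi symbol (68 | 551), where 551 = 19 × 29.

-1

Pull out 2^2: since 551 ≡ 7 (mod 8), (2/551) = +1, so (2/551)^2 = +1.
Reciprocity: 17 ≡ 1 and 551 ≡ 3 (mod 4), so (17/551) = +(551/17).
Reduce top mod 17: now compute (7/17).
Reciprocity: 7 ≡ 3 and 17 ≡ 1 (mod 4), so (7/17) = +(17/7).
Reduce top mod 7: now compute (3/7).
Reciprocity: 3 ≡ 3 and 7 ≡ 3 (mod 4), so (3/7) = −(7/3).
Reduce top mod 3: now compute (1/3).
Reached (1/3) = 1. Collecting the sign flips along the way, the symbol is -1.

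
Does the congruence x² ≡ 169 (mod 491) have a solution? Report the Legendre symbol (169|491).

1

Reciprocity: 169 ≡ 1 and 491 ≡ 3 (mod 4), so (169/491) = +(491/169).
Reduce top mod 169: now compute (153/169).
Reciprocity: 153 ≡ 1 and 169 ≡ 1 (mod 4), so (153/169) = +(169/153).
Reduce top mod 153: now compute (16/153).
Pull out 2^4: since 153 ≡ 1 (mod 8), (2/153) = +1, so (2/153)^4 = +1.
Reached (1/153) = 1. Collecting the sign flips along the way, the symbol is +1.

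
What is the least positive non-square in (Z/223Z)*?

3

(2/223) = +1, so 2 is a residue.
(3/223) = −1, so 3 is the smallest positive non-residue mod 223.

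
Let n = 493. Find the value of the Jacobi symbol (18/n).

Pull out 2: since 493 ≡ 5 (mod 8), (2/493) = -1.
Reciprocity: 9 ≡ 1 and 493 ≡ 1 (mod 4), so (9/493) = +(493/9).
Reduce top mod 9: now compute (7/9).
Reciprocity: 7 ≡ 3 and 9 ≡ 1 (mod 4), so (7/9) = +(9/7).
Reduce top mod 7: now compute (2/7).
Pull out 2: since 7 ≡ 7 (mod 8), (2/7) = +1.
Reached (1/7) = 1. Collecting the sign flips along the way, the symbol is -1.

-1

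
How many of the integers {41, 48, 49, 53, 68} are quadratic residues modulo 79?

1

(41/79) = -1 → non-residue.
(48/79) = -1 → non-residue.
(49/79) = +1 → QR.
(53/79) = -1 → non-residue.
(68/79) = -1 → non-residue.
Total quadratic residues among the 5: 1.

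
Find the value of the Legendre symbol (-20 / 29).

Euler's criterion: (-20/29) ≡ 9^14 (mod 29).
9^2 ≡ 23 (mod 29)
9^4 ≡ 7 (mod 29)
9^8 ≡ 20 (mod 29)
9^14 = 9^(8+4+2) ≡ 1 (mod 29).
Result is 1, so (-20/29) = 1.

1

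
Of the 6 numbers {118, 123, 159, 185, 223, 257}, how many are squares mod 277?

(118/277) = -1 → non-residue.
(123/277) = +1 → QR.
(159/277) = -1 → non-residue.
(185/277) = +1 → QR.
(223/277) = -1 → non-residue.
(257/277) = -1 → non-residue.
Total quadratic residues among the 6: 2.

2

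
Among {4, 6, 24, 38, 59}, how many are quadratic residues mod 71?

(4/71) = +1 → QR.
(6/71) = +1 → QR.
(24/71) = +1 → QR.
(38/71) = +1 → QR.
(59/71) = -1 → non-residue.
Total quadratic residues among the 5: 4.

4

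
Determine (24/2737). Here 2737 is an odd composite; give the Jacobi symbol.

1

Pull out 2^3: since 2737 ≡ 1 (mod 8), (2/2737) = +1, so (2/2737)^3 = +1.
Reciprocity: 3 ≡ 3 and 2737 ≡ 1 (mod 4), so (3/2737) = +(2737/3).
Reduce top mod 3: now compute (1/3).
Reached (1/3) = 1. Collecting the sign flips along the way, the symbol is +1.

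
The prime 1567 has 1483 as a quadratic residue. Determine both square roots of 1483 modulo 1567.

637, 930

Since 1567 ≡ 3 (mod 4), a square root of 1483 is 1483^((1567+1)/4) = 1483^392 mod 1567.
Repeated squaring: 1483^2≡788, 1483^4≡412, 1483^8≡508, 1483^16≡1076, 1483^32≡1330, 1483^64≡1324, 1483^128≡1070, 1483^256≡990 (mod 1567).
1483^392 = 1483^(256+128+8) ≡ 930 (mod 1567).
Check: 930² = 864900 ≡ 1483 (mod 1567). The two roots are 637 and 930.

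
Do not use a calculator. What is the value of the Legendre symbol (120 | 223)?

Pull out 2^3: since 223 ≡ 7 (mod 8), (2/223) = +1, so (2/223)^3 = +1.
Reciprocity: 15 ≡ 3 and 223 ≡ 3 (mod 4), so (15/223) = −(223/15).
Reduce top mod 15: now compute (13/15).
Reciprocity: 13 ≡ 1 and 15 ≡ 3 (mod 4), so (13/15) = +(15/13).
Reduce top mod 13: now compute (2/13).
Pull out 2: since 13 ≡ 5 (mod 8), (2/13) = -1.
Reached (1/13) = 1. Collecting the sign flips along the way, the symbol is +1.

1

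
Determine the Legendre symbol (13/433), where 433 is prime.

Euler's criterion: (13/433) ≡ 13^216 (mod 433).
13^2 ≡ 169 (mod 433)
13^4 ≡ 416 (mod 433)
13^8 ≡ 289 (mod 433)
13^16 ≡ 385 (mod 433)
13^32 ≡ 139 (mod 433)
13^64 ≡ 269 (mod 433)
13^128 ≡ 50 (mod 433)
13^216 = 13^(128+64+16+8) ≡ 1 (mod 433).
Result is 1, so (13/433) = 1.

1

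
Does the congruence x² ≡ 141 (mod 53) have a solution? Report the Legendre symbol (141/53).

First reduce: 141 ≡ 35 (mod 53).
Reciprocity: 35 ≡ 3 and 53 ≡ 1 (mod 4), so (35/53) = +(53/35).
Reduce top mod 35: now compute (18/35).
Pull out 2: since 35 ≡ 3 (mod 8), (2/35) = -1.
Reciprocity: 9 ≡ 1 and 35 ≡ 3 (mod 4), so (9/35) = +(35/9).
Reduce top mod 9: now compute (8/9).
Pull out 2^3: since 9 ≡ 1 (mod 8), (2/9) = +1, so (2/9)^3 = +1.
Reached (1/9) = 1. Collecting the sign flips along the way, the symbol is -1.

-1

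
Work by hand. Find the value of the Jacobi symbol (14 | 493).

1

Pull out 2: since 493 ≡ 5 (mod 8), (2/493) = -1.
Reciprocity: 7 ≡ 3 and 493 ≡ 1 (mod 4), so (7/493) = +(493/7).
Reduce top mod 7: now compute (3/7).
Reciprocity: 3 ≡ 3 and 7 ≡ 3 (mod 4), so (3/7) = −(7/3).
Reduce top mod 3: now compute (1/3).
Reached (1/3) = 1. Collecting the sign flips along the way, the symbol is +1.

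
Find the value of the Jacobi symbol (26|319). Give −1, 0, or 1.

-1

Pull out 2: since 319 ≡ 7 (mod 8), (2/319) = +1.
Reciprocity: 13 ≡ 1 and 319 ≡ 3 (mod 4), so (13/319) = +(319/13).
Reduce top mod 13: now compute (7/13).
Reciprocity: 7 ≡ 3 and 13 ≡ 1 (mod 4), so (7/13) = +(13/7).
Reduce top mod 7: now compute (6/7).
Pull out 2: since 7 ≡ 7 (mod 8), (2/7) = +1.
Reciprocity: 3 ≡ 3 and 7 ≡ 3 (mod 4), so (3/7) = −(7/3).
Reduce top mod 3: now compute (1/3).
Reached (1/3) = 1. Collecting the sign flips along the way, the symbol is -1.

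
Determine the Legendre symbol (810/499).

-1

Euler's criterion: (810/499) ≡ 311^249 (mod 499).
311^2 ≡ 414 (mod 499)
311^4 ≡ 239 (mod 499)
311^8 ≡ 235 (mod 499)
311^16 ≡ 335 (mod 499)
311^32 ≡ 449 (mod 499)
311^64 ≡ 5 (mod 499)
311^128 ≡ 25 (mod 499)
311^249 = 311^(128+64+32+16+8+1) ≡ 498 (mod 499).
Result is 498 ≡ −1, so (810/499) = −1.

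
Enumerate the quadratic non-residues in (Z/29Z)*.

2,3,8,10,11,12,14,15,17,18,19,21,26,27

Square k = 1,…,14 (k and 29−k give the same square):
1²=1, 2²=4, 3²=9, 4²=16, 5²=25, 6²≡7, 7²≡20, 8²≡6, 9²≡23, 10²≡13, 11²≡5, 12²≡28, 13²≡24, 14²≡22 (mod 29).
The residues are {1, 4, 5, 6, 7, 9, 13, 16, 20, 22, 23, 24, 25, 28}; the non-residues are the remaining 14 nonzero classes.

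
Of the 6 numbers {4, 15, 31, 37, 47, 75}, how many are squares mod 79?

2

(4/79) = +1 → QR.
(15/79) = -1 → non-residue.
(31/79) = +1 → QR.
(37/79) = -1 → non-residue.
(47/79) = -1 → non-residue.
(75/79) = -1 → non-residue.
Total quadratic residues among the 6: 2.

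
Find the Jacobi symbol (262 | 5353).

1

Pull out 2: since 5353 ≡ 1 (mod 8), (2/5353) = +1.
Reciprocity: 131 ≡ 3 and 5353 ≡ 1 (mod 4), so (131/5353) = +(5353/131).
Reduce top mod 131: now compute (113/131).
Reciprocity: 113 ≡ 1 and 131 ≡ 3 (mod 4), so (113/131) = +(131/113).
Reduce top mod 113: now compute (18/113).
Pull out 2: since 113 ≡ 1 (mod 8), (2/113) = +1.
Reciprocity: 9 ≡ 1 and 113 ≡ 1 (mod 4), so (9/113) = +(113/9).
Reduce top mod 9: now compute (5/9).
Reciprocity: 5 ≡ 1 and 9 ≡ 1 (mod 4), so (5/9) = +(9/5).
Reduce top mod 5: now compute (4/5).
Pull out 2^2: since 5 ≡ 5 (mod 8), (2/5) = -1, so (2/5)^2 = +1.
Reached (1/5) = 1. Collecting the sign flips along the way, the symbol is +1.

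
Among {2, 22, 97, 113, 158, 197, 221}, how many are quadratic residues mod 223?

(2/223) = +1 → QR.
(22/223) = -1 → non-residue.
(97/223) = -1 → non-residue.
(113/223) = -1 → non-residue.
(158/223) = -1 → non-residue.
(197/223) = +1 → QR.
(221/223) = -1 → non-residue.
Total quadratic residues among the 7: 2.

2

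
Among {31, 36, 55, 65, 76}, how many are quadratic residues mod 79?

(31/79) = +1 → QR.
(36/79) = +1 → QR.
(55/79) = +1 → QR.
(65/79) = +1 → QR.
(76/79) = +1 → QR.
Total quadratic residues among the 5: 5.

5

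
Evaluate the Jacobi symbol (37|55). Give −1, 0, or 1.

-1

Reciprocity: 37 ≡ 1 and 55 ≡ 3 (mod 4), so (37/55) = +(55/37).
Reduce top mod 37: now compute (18/37).
Pull out 2: since 37 ≡ 5 (mod 8), (2/37) = -1.
Reciprocity: 9 ≡ 1 and 37 ≡ 1 (mod 4), so (9/37) = +(37/9).
Reduce top mod 9: now compute (1/9).
Reached (1/9) = 1. Collecting the sign flips along the way, the symbol is -1.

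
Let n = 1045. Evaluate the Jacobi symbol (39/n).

-1

Reciprocity: 39 ≡ 3 and 1045 ≡ 1 (mod 4), so (39/1045) = +(1045/39).
Reduce top mod 39: now compute (31/39).
Reciprocity: 31 ≡ 3 and 39 ≡ 3 (mod 4), so (31/39) = −(39/31).
Reduce top mod 31: now compute (8/31).
Pull out 2^3: since 31 ≡ 7 (mod 8), (2/31) = +1, so (2/31)^3 = +1.
Reached (1/31) = 1. Collecting the sign flips along the way, the symbol is -1.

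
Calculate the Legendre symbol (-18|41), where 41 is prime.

1

First reduce: -18 ≡ 23 (mod 41).
Reciprocity: 23 ≡ 3 and 41 ≡ 1 (mod 4), so (23/41) = +(41/23).
Reduce top mod 23: now compute (18/23).
Pull out 2: since 23 ≡ 7 (mod 8), (2/23) = +1.
Reciprocity: 9 ≡ 1 and 23 ≡ 3 (mod 4), so (9/23) = +(23/9).
Reduce top mod 9: now compute (5/9).
Reciprocity: 5 ≡ 1 and 9 ≡ 1 (mod 4), so (5/9) = +(9/5).
Reduce top mod 5: now compute (4/5).
Pull out 2^2: since 5 ≡ 5 (mod 8), (2/5) = -1, so (2/5)^2 = +1.
Reached (1/5) = 1. Collecting the sign flips along the way, the symbol is +1.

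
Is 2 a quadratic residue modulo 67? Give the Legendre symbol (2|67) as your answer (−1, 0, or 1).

Euler's criterion: (2/67) ≡ 2^33 (mod 67).
2^2 ≡ 4 (mod 67)
2^4 ≡ 16 (mod 67)
2^8 ≡ 55 (mod 67)
2^16 ≡ 10 (mod 67)
2^32 ≡ 33 (mod 67)
2^33 = 2^(32+1) ≡ 66 (mod 67).
Result is 66 ≡ −1, so (2/67) = −1.

-1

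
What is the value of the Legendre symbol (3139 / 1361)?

1

First reduce: 3139 ≡ 417 (mod 1361).
Reciprocity: 417 ≡ 1 and 1361 ≡ 1 (mod 4), so (417/1361) = +(1361/417).
Reduce top mod 417: now compute (110/417).
Pull out 2: since 417 ≡ 1 (mod 8), (2/417) = +1.
Reciprocity: 55 ≡ 3 and 417 ≡ 1 (mod 4), so (55/417) = +(417/55).
Reduce top mod 55: now compute (32/55).
Pull out 2^5: since 55 ≡ 7 (mod 8), (2/55) = +1, so (2/55)^5 = +1.
Reached (1/55) = 1. Collecting the sign flips along the way, the symbol is +1.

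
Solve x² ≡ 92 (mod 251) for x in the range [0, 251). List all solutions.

43, 208

Since 251 ≡ 3 (mod 4), a square root of 92 is 92^((251+1)/4) = 92^63 mod 251.
Repeated squaring: 92^2≡181, 92^4≡131, 92^8≡93, 92^16≡115, 92^32≡173 (mod 251).
92^63 = 92^(32+16+8+4+2+1) ≡ 208 (mod 251).
Check: 208² = 43264 ≡ 92 (mod 251). The two roots are 43 and 208.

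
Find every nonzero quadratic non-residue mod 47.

5, 10, 11, 13, 15, 19, 20, 22, 23, 26, 29, 30, 31, 33, 35, 38, 39, 40, 41, 43, 44, 45, 46

Square k = 1,…,23 (k and 47−k give the same square):
1²=1, 2²=4, 3²=9, 4²=16, 5²=25, 6²=36, 7²≡2, 8²≡17, 9²≡34, 10²≡6, 11²≡27, 12²≡3, 13²≡28, 14²≡8, 15²≡37, 16²≡21, 17²≡7, 18²≡42, 19²≡32, 20²≡24, 21²≡18, 22²≡14, 23²≡12 (mod 47).
The residues are {1, 2, 3, 4, 6, 7, 8, 9, 12, 14, 16, 17, 18, 21, 24, 25, 27, 28, 32, 34, 36, 37, 42}; the non-residues are the remaining 23 nonzero classes.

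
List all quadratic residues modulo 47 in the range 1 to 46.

Square k = 1,…,23 (k and 47−k give the same square):
1²=1, 2²=4, 3²=9, 4²=16, 5²=25, 6²=36, 7²≡2, 8²≡17, 9²≡34, 10²≡6, 11²≡27, 12²≡3, 13²≡28, 14²≡8, 15²≡37, 16²≡21, 17²≡7, 18²≡42, 19²≡32, 20²≡24, 21²≡18, 22²≡14, 23²≡12 (mod 47).
So the quadratic residues mod 47 are {1, 2, 3, 4, 6, 7, 8, 9, 12, 14, 16, 17, 18, 21, 24, 25, 27, 28, 32, 34, 36, 37, 42}.

1, 2, 3, 4, 6, 7, 8, 9, 12, 14, 16, 17, 18, 21, 24, 25, 27, 28, 32, 34, 36, 37, 42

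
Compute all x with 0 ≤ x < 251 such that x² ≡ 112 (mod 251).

Since 251 ≡ 3 (mod 4), a square root of 112 is 112^((251+1)/4) = 112^63 mod 251.
Repeated squaring: 112^2≡245, 112^4≡36, 112^8≡41, 112^16≡175, 112^32≡3 (mod 251).
112^63 = 112^(32+16+8+4+2+1) ≡ 83 (mod 251).
Check: 83² = 6889 ≡ 112 (mod 251). The two roots are 83 and 168.

83, 168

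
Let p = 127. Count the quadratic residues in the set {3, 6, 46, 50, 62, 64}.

3

(3/127) = -1 → non-residue.
(6/127) = -1 → non-residue.
(46/127) = -1 → non-residue.
(50/127) = +1 → QR.
(62/127) = +1 → QR.
(64/127) = +1 → QR.
Total quadratic residues among the 6: 3.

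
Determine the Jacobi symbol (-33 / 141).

0

First reduce: -33 ≡ 108 (mod 141).
Pull out 2^2: since 141 ≡ 5 (mod 8), (2/141) = -1, so (2/141)^2 = +1.
Reciprocity: 27 ≡ 3 and 141 ≡ 1 (mod 4), so (27/141) = +(141/27).
Reduce top mod 27: now compute (6/27).
Pull out 2: since 27 ≡ 3 (mod 8), (2/27) = -1.
Reciprocity: 3 ≡ 3 and 27 ≡ 3 (mod 4), so (3/27) = −(27/3).
Reduce top mod 3: now compute (0/3).
Top reduces to 0: gcd > 1, so the symbol is 0.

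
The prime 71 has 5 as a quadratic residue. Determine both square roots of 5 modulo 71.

17, 54

Since 71 ≡ 3 (mod 4), a square root of 5 is 5^((71+1)/4) = 5^18 mod 71.
Repeated squaring: 5^2≡25, 5^4≡57, 5^8≡54, 5^16≡5 (mod 71).
5^18 = 5^(16+2) ≡ 54 (mod 71).
Check: 54² = 2916 ≡ 5 (mod 71). The two roots are 17 and 54.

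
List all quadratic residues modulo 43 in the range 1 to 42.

1 4 6 9 10 11 13 14 15 16 17 21 23 24 25 31 35 36 38 40 41

Square k = 1,…,21 (k and 43−k give the same square):
1²=1, 2²=4, 3²=9, 4²=16, 5²=25, 6²=36, 7²≡6, 8²≡21, 9²≡38, 10²≡14, 11²≡35, 12²≡15, 13²≡40, 14²≡24, 15²≡10, 16²≡41, 17²≡31, 18²≡23, 19²≡17, 20²≡13, 21²≡11 (mod 43).
So the quadratic residues mod 43 are {1, 4, 6, 9, 10, 11, 13, 14, 15, 16, 17, 21, 23, 24, 25, 31, 35, 36, 38, 40, 41}.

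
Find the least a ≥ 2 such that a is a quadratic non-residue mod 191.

7

(2/191) = +1, so 2 is a residue.
(3/191) = +1, so 3 is a residue.
(4/191) = +1, so 4 is a residue.
(5/191) = +1, so 5 is a residue.
(6/191) = +1, so 6 is a residue.
(7/191) = −1, so 7 is the smallest positive non-residue mod 191.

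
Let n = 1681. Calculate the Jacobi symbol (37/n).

Reciprocity: 37 ≡ 1 and 1681 ≡ 1 (mod 4), so (37/1681) = +(1681/37).
Reduce top mod 37: now compute (16/37).
Pull out 2^4: since 37 ≡ 5 (mod 8), (2/37) = -1, so (2/37)^4 = +1.
Reached (1/37) = 1. Collecting the sign flips along the way, the symbol is +1.

1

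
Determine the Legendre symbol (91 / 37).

-1

Euler's criterion: (91/37) ≡ 17^18 (mod 37).
17^2 ≡ 30 (mod 37)
17^4 ≡ 12 (mod 37)
17^8 ≡ 33 (mod 37)
17^16 ≡ 16 (mod 37)
17^18 = 17^(16+2) ≡ 36 (mod 37).
Result is 36 ≡ −1, so (91/37) = −1.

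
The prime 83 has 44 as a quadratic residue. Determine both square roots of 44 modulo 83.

Since 83 ≡ 3 (mod 4), a square root of 44 is 44^((83+1)/4) = 44^21 mod 83.
Repeated squaring: 44^2≡27, 44^4≡65, 44^8≡75, 44^16≡64 (mod 83).
44^21 = 44^(16+4+1) ≡ 25 (mod 83).
Check: 25² = 625 ≡ 44 (mod 83). The two roots are 25 and 58.

25, 58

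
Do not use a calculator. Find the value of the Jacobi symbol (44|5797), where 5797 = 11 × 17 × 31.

Pull out 2^2: since 5797 ≡ 5 (mod 8), (2/5797) = -1, so (2/5797)^2 = +1.
Reciprocity: 11 ≡ 3 and 5797 ≡ 1 (mod 4), so (11/5797) = +(5797/11).
Reduce top mod 11: now compute (0/11).
Top reduces to 0: gcd > 1, so the symbol is 0.

0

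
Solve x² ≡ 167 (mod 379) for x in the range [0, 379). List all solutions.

Since 379 ≡ 3 (mod 4), a square root of 167 is 167^((379+1)/4) = 167^95 mod 379.
Repeated squaring: 167^2≡222, 167^4≡14, 167^8≡196, 167^16≡137, 167^32≡198, 167^64≡167 (mod 379).
167^95 = 167^(64+16+8+4+2+1) ≡ 198 (mod 379).
Check: 198² = 39204 ≡ 167 (mod 379). The two roots are 181 and 198.

181, 198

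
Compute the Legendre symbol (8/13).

Pull out 2^3: since 13 ≡ 5 (mod 8), (2/13) = -1, so (2/13)^3 = -1.
Reached (1/13) = 1. Collecting the sign flips along the way, the symbol is -1.

-1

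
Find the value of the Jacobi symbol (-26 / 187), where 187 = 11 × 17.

First reduce: -26 ≡ 161 (mod 187).
Reciprocity: 161 ≡ 1 and 187 ≡ 3 (mod 4), so (161/187) = +(187/161).
Reduce top mod 161: now compute (26/161).
Pull out 2: since 161 ≡ 1 (mod 8), (2/161) = +1.
Reciprocity: 13 ≡ 1 and 161 ≡ 1 (mod 4), so (13/161) = +(161/13).
Reduce top mod 13: now compute (5/13).
Reciprocity: 5 ≡ 1 and 13 ≡ 1 (mod 4), so (5/13) = +(13/5).
Reduce top mod 5: now compute (3/5).
Reciprocity: 3 ≡ 3 and 5 ≡ 1 (mod 4), so (3/5) = +(5/3).
Reduce top mod 3: now compute (2/3).
Pull out 2: since 3 ≡ 3 (mod 8), (2/3) = -1.
Reached (1/3) = 1. Collecting the sign flips along the way, the symbol is -1.

-1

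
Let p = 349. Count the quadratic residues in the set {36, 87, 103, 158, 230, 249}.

4

(36/349) = +1 → QR.
(87/349) = +1 → QR.
(103/349) = -1 → non-residue.
(158/349) = +1 → QR.
(230/349) = -1 → non-residue.
(249/349) = +1 → QR.
Total quadratic residues among the 6: 4.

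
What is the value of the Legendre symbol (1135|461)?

First reduce: 1135 ≡ 213 (mod 461).
Reciprocity: 213 ≡ 1 and 461 ≡ 1 (mod 4), so (213/461) = +(461/213).
Reduce top mod 213: now compute (35/213).
Reciprocity: 35 ≡ 3 and 213 ≡ 1 (mod 4), so (35/213) = +(213/35).
Reduce top mod 35: now compute (3/35).
Reciprocity: 3 ≡ 3 and 35 ≡ 3 (mod 4), so (3/35) = −(35/3).
Reduce top mod 3: now compute (2/3).
Pull out 2: since 3 ≡ 3 (mod 8), (2/3) = -1.
Reached (1/3) = 1. Collecting the sign flips along the way, the symbol is +1.

1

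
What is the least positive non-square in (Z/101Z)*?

(2/101) = −1, so 2 is the smallest positive non-residue mod 101.

2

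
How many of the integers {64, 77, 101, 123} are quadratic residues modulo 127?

(64/127) = +1 → QR.
(77/127) = -1 → non-residue.
(101/127) = -1 → non-residue.
(123/127) = -1 → non-residue.
Total quadratic residues among the 4: 1.

1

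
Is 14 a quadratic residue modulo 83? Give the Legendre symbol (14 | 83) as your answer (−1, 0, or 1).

Pull out 2: since 83 ≡ 3 (mod 8), (2/83) = -1.
Reciprocity: 7 ≡ 3 and 83 ≡ 3 (mod 4), so (7/83) = −(83/7).
Reduce top mod 7: now compute (6/7).
Pull out 2: since 7 ≡ 7 (mod 8), (2/7) = +1.
Reciprocity: 3 ≡ 3 and 7 ≡ 3 (mod 4), so (3/7) = −(7/3).
Reduce top mod 3: now compute (1/3).
Reached (1/3) = 1. Collecting the sign flips along the way, the symbol is -1.

-1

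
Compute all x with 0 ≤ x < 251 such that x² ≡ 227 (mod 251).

Since 251 ≡ 3 (mod 4), a square root of 227 is 227^((251+1)/4) = 227^63 mod 251.
Repeated squaring: 227^2≡74, 227^4≡205, 227^8≡108, 227^16≡118, 227^32≡119 (mod 251).
227^63 = 227^(32+16+8+4+2+1) ≡ 27 (mod 251).
Check: 27² = 729 ≡ 227 (mod 251). The two roots are 27 and 224.

27, 224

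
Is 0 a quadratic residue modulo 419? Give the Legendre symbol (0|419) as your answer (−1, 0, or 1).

0

Top reduces to 0: gcd > 1, so the symbol is 0.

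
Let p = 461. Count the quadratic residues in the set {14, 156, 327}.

(14/461) = +1 → QR.
(156/461) = +1 → QR.
(327/461) = -1 → non-residue.
Total quadratic residues among the 3: 2.

2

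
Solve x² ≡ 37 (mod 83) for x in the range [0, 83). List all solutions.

28, 55

Since 83 ≡ 3 (mod 4), a square root of 37 is 37^((83+1)/4) = 37^21 mod 83.
Repeated squaring: 37^2≡41, 37^4≡21, 37^8≡26, 37^16≡12 (mod 83).
37^21 = 37^(16+4+1) ≡ 28 (mod 83).
Check: 28² = 784 ≡ 37 (mod 83). The two roots are 28 and 55.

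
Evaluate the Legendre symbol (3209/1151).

1

First reduce: 3209 ≡ 907 (mod 1151).
Reciprocity: 907 ≡ 3 and 1151 ≡ 3 (mod 4), so (907/1151) = −(1151/907).
Reduce top mod 907: now compute (244/907).
Pull out 2^2: since 907 ≡ 3 (mod 8), (2/907) = -1, so (2/907)^2 = +1.
Reciprocity: 61 ≡ 1 and 907 ≡ 3 (mod 4), so (61/907) = +(907/61).
Reduce top mod 61: now compute (53/61).
Reciprocity: 53 ≡ 1 and 61 ≡ 1 (mod 4), so (53/61) = +(61/53).
Reduce top mod 53: now compute (8/53).
Pull out 2^3: since 53 ≡ 5 (mod 8), (2/53) = -1, so (2/53)^3 = -1.
Reached (1/53) = 1. Collecting the sign flips along the way, the symbol is +1.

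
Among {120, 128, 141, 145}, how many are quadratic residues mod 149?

(120/149) = +1 → QR.
(128/149) = -1 → non-residue.
(141/149) = -1 → non-residue.
(145/149) = +1 → QR.
Total quadratic residues among the 4: 2.

2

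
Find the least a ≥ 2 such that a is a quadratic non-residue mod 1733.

2

(2/1733) = −1, so 2 is the smallest positive non-residue mod 1733.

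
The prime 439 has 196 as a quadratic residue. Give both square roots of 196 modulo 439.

14, 425

Since 439 ≡ 3 (mod 4), a square root of 196 is 196^((439+1)/4) = 196^110 mod 439.
Repeated squaring: 196^2≡223, 196^4≡122, 196^8≡397, 196^16≡8, 196^32≡64, 196^64≡145 (mod 439).
196^110 = 196^(64+32+8+4+2) ≡ 14 (mod 439).
Check: 14² = 196 ≡ 196 (mod 439). The two roots are 14 and 425.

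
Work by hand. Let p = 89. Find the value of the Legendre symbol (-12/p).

Euler's criterion: (-12/89) ≡ 77^44 (mod 89).
77^2 ≡ 55 (mod 89)
77^4 ≡ 88 (mod 89)
77^8 ≡ 1 (mod 89)
77^16 ≡ 1 (mod 89)
77^32 ≡ 1 (mod 89)
77^44 = 77^(32+8+4) ≡ 88 (mod 89).
Result is 88 ≡ −1, so (-12/89) = −1.

-1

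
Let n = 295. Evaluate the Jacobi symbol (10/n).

0

Pull out 2: since 295 ≡ 7 (mod 8), (2/295) = +1.
Reciprocity: 5 ≡ 1 and 295 ≡ 3 (mod 4), so (5/295) = +(295/5).
Reduce top mod 5: now compute (0/5).
Top reduces to 0: gcd > 1, so the symbol is 0.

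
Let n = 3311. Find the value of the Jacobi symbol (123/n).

1

Reciprocity: 123 ≡ 3 and 3311 ≡ 3 (mod 4), so (123/3311) = −(3311/123).
Reduce top mod 123: now compute (113/123).
Reciprocity: 113 ≡ 1 and 123 ≡ 3 (mod 4), so (113/123) = +(123/113).
Reduce top mod 113: now compute (10/113).
Pull out 2: since 113 ≡ 1 (mod 8), (2/113) = +1.
Reciprocity: 5 ≡ 1 and 113 ≡ 1 (mod 4), so (5/113) = +(113/5).
Reduce top mod 5: now compute (3/5).
Reciprocity: 3 ≡ 3 and 5 ≡ 1 (mod 4), so (3/5) = +(5/3).
Reduce top mod 3: now compute (2/3).
Pull out 2: since 3 ≡ 3 (mod 8), (2/3) = -1.
Reached (1/3) = 1. Collecting the sign flips along the way, the symbol is +1.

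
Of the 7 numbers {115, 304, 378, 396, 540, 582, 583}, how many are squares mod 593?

3

(115/593) = -1 → non-residue.
(304/593) = +1 → QR.
(378/593) = +1 → QR.
(396/593) = -1 → non-residue.
(540/593) = +1 → QR.
(582/593) = -1 → non-residue.
(583/593) = -1 → non-residue.
Total quadratic residues among the 7: 3.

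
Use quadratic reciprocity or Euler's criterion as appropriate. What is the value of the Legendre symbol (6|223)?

-1

Pull out 2: since 223 ≡ 7 (mod 8), (2/223) = +1.
Reciprocity: 3 ≡ 3 and 223 ≡ 3 (mod 4), so (3/223) = −(223/3).
Reduce top mod 3: now compute (1/3).
Reached (1/3) = 1. Collecting the sign flips along the way, the symbol is -1.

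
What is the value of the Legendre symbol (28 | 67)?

-1

Pull out 2^2: since 67 ≡ 3 (mod 8), (2/67) = -1, so (2/67)^2 = +1.
Reciprocity: 7 ≡ 3 and 67 ≡ 3 (mod 4), so (7/67) = −(67/7).
Reduce top mod 7: now compute (4/7).
Pull out 2^2: since 7 ≡ 7 (mod 8), (2/7) = +1, so (2/7)^2 = +1.
Reached (1/7) = 1. Collecting the sign flips along the way, the symbol is -1.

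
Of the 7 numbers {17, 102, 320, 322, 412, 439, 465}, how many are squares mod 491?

3

(17/491) = +1 → QR.
(102/491) = -1 → non-residue.
(320/491) = +1 → QR.
(322/491) = -1 → non-residue.
(412/491) = -1 → non-residue.
(439/491) = -1 → non-residue.
(465/491) = +1 → QR.
Total quadratic residues among the 7: 3.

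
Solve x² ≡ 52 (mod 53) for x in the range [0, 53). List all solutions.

23, 30

53 ≡ 1 (mod 4), so we find a root by search.
Trying successive values, 23² = 529 ≡ 52 (mod 53). The other root is 53 − 23 = 30.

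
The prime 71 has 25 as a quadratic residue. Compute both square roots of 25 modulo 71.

Since 71 ≡ 3 (mod 4), a square root of 25 is 25^((71+1)/4) = 25^18 mod 71.
Repeated squaring: 25^2≡57, 25^4≡54, 25^8≡5, 25^16≡25 (mod 71).
25^18 = 25^(16+2) ≡ 5 (mod 71).
Check: 5² = 25 ≡ 25 (mod 71). The two roots are 5 and 66.

5, 66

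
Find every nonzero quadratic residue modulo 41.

1,2,4,5,8,9,10,16,18,20,21,23,25,31,32,33,36,37,39,40

Square k = 1,…,20 (k and 41−k give the same square):
1²=1, 2²=4, 3²=9, 4²=16, 5²=25, 6²=36, 7²≡8, 8²≡23, 9²≡40, 10²≡18, 11²≡39, 12²≡21, 13²≡5, 14²≡32, 15²≡20, 16²≡10, 17²≡2, 18²≡37, 19²≡33, 20²≡31 (mod 41).
So the quadratic residues mod 41 are {1, 2, 4, 5, 8, 9, 10, 16, 18, 20, 21, 23, 25, 31, 32, 33, 36, 37, 39, 40}.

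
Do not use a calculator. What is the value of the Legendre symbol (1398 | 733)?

1

First reduce: 1398 ≡ 665 (mod 733).
Reciprocity: 665 ≡ 1 and 733 ≡ 1 (mod 4), so (665/733) = +(733/665).
Reduce top mod 665: now compute (68/665).
Pull out 2^2: since 665 ≡ 1 (mod 8), (2/665) = +1, so (2/665)^2 = +1.
Reciprocity: 17 ≡ 1 and 665 ≡ 1 (mod 4), so (17/665) = +(665/17).
Reduce top mod 17: now compute (2/17).
Pull out 2: since 17 ≡ 1 (mod 8), (2/17) = +1.
Reached (1/17) = 1. Collecting the sign flips along the way, the symbol is +1.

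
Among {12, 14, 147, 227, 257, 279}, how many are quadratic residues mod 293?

(12/293) = -1 → non-residue.
(14/293) = +1 → QR.
(147/293) = -1 → non-residue.
(227/293) = -1 → non-residue.
(257/293) = +1 → QR.
(279/293) = +1 → QR.
Total quadratic residues among the 6: 3.

3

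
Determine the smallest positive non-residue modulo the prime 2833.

(2/2833) = +1, so 2 is a residue.
(3/2833) = +1, so 3 is a residue.
(4/2833) = +1, so 4 is a residue.
(5/2833) = −1, so 5 is the smallest positive non-residue mod 2833.

5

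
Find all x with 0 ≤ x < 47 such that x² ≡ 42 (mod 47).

18, 29

Since 47 ≡ 3 (mod 4), a square root of 42 is 42^((47+1)/4) = 42^12 mod 47.
Repeated squaring: 42^2≡25, 42^4≡14, 42^8≡8 (mod 47).
42^12 = 42^(8+4) ≡ 18 (mod 47).
Check: 18² = 324 ≡ 42 (mod 47). The two roots are 18 and 29.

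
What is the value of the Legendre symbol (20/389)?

Euler's criterion: (20/389) ≡ 20^194 (mod 389).
20^2 ≡ 11 (mod 389)
20^4 ≡ 121 (mod 389)
20^8 ≡ 248 (mod 389)
20^16 ≡ 42 (mod 389)
20^32 ≡ 208 (mod 389)
20^64 ≡ 85 (mod 389)
20^128 ≡ 223 (mod 389)
20^194 = 20^(128+64+2) ≡ 1 (mod 389).
Result is 1, so (20/389) = 1.

1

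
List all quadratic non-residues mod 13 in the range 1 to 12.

2,5,6,7,8,11

Square k = 1,…,6 (k and 13−k give the same square):
1²=1, 2²=4, 3²=9, 4²≡3, 5²≡12, 6²≡10 (mod 13).
The residues are {1, 3, 4, 9, 10, 12}; the non-residues are the remaining 6 nonzero classes.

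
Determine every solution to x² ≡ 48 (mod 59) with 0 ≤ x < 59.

Since 59 ≡ 3 (mod 4), a square root of 48 is 48^((59+1)/4) = 48^15 mod 59.
Repeated squaring: 48^2≡3, 48^4≡9, 48^8≡22 (mod 59).
48^15 = 48^(8+4+2+1) ≡ 15 (mod 59).
Check: 15² = 225 ≡ 48 (mod 59). The two roots are 15 and 44.

15, 44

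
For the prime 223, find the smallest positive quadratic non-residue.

(2/223) = +1, so 2 is a residue.
(3/223) = −1, so 3 is the smallest positive non-residue mod 223.

3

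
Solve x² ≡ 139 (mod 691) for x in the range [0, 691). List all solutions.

Since 691 ≡ 3 (mod 4), a square root of 139 is 139^((691+1)/4) = 139^173 mod 691.
Repeated squaring: 139^2≡664, 139^4≡38, 139^8≡62, 139^16≡389, 139^32≡683, 139^64≡64, 139^128≡641 (mod 691).
139^173 = 139^(128+32+8+4+1) ≡ 39 (mod 691).
Check: 39² = 1521 ≡ 139 (mod 691). The two roots are 39 and 652.

39, 652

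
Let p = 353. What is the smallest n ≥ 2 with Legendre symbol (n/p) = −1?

3

(2/353) = +1, so 2 is a residue.
(3/353) = −1, so 3 is the smallest positive non-residue mod 353.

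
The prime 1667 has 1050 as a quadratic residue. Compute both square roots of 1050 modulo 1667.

299, 1368

Since 1667 ≡ 3 (mod 4), a square root of 1050 is 1050^((1667+1)/4) = 1050^417 mod 1667.
Repeated squaring: 1050^2≡613, 1050^4≡694, 1050^8≡1540, 1050^16≡1126, 1050^32≡956, 1050^64≡420, 1050^128≡1365, 1050^256≡1186 (mod 1667).
1050^417 = 1050^(256+128+32+1) ≡ 299 (mod 1667).
Check: 299² = 89401 ≡ 1050 (mod 1667). The two roots are 299 and 1368.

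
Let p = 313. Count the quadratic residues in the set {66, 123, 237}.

(66/313) = +1 → QR.
(123/313) = -1 → non-residue.
(237/313) = +1 → QR.
Total quadratic residues among the 3: 2.

2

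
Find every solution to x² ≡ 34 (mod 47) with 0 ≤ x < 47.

9, 38

Since 47 ≡ 3 (mod 4), a square root of 34 is 34^((47+1)/4) = 34^12 mod 47.
Repeated squaring: 34^2≡28, 34^4≡32, 34^8≡37 (mod 47).
34^12 = 34^(8+4) ≡ 9 (mod 47).
Check: 9² = 81 ≡ 34 (mod 47). The two roots are 9 and 38.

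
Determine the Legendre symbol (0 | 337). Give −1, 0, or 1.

Top reduces to 0: gcd > 1, so the symbol is 0.

0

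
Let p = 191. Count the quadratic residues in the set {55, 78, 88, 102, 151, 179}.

2

(55/191) = -1 → non-residue.
(78/191) = +1 → QR.
(88/191) = -1 → non-residue.
(102/191) = +1 → QR.
(151/191) = -1 → non-residue.
(179/191) = -1 → non-residue.
Total quadratic residues among the 6: 2.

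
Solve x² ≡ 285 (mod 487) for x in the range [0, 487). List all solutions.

218, 269

Since 487 ≡ 3 (mod 4), a square root of 285 is 285^((487+1)/4) = 285^122 mod 487.
Repeated squaring: 285^2≡383, 285^4≡102, 285^8≡177, 285^16≡161, 285^32≡110, 285^64≡412 (mod 487).
285^122 = 285^(64+32+16+8+2) ≡ 269 (mod 487).
Check: 269² = 72361 ≡ 285 (mod 487). The two roots are 218 and 269.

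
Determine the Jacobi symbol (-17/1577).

First reduce: -17 ≡ 1560 (mod 1577).
Pull out 2^3: since 1577 ≡ 1 (mod 8), (2/1577) = +1, so (2/1577)^3 = +1.
Reciprocity: 195 ≡ 3 and 1577 ≡ 1 (mod 4), so (195/1577) = +(1577/195).
Reduce top mod 195: now compute (17/195).
Reciprocity: 17 ≡ 1 and 195 ≡ 3 (mod 4), so (17/195) = +(195/17).
Reduce top mod 17: now compute (8/17).
Pull out 2^3: since 17 ≡ 1 (mod 8), (2/17) = +1, so (2/17)^3 = +1.
Reached (1/17) = 1. Collecting the sign flips along the way, the symbol is +1.

1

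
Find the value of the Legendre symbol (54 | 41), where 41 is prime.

First reduce: 54 ≡ 13 (mod 41).
Reciprocity: 13 ≡ 1 and 41 ≡ 1 (mod 4), so (13/41) = +(41/13).
Reduce top mod 13: now compute (2/13).
Pull out 2: since 13 ≡ 5 (mod 8), (2/13) = -1.
Reached (1/13) = 1. Collecting the sign flips along the way, the symbol is -1.

-1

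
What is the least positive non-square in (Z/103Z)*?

(2/103) = +1, so 2 is a residue.
(3/103) = −1, so 3 is the smallest positive non-residue mod 103.

3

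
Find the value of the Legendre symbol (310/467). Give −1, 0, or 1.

Euler's criterion: (310/467) ≡ 310^233 (mod 467).
310^2 ≡ 365 (mod 467)
310^4 ≡ 130 (mod 467)
310^8 ≡ 88 (mod 467)
310^16 ≡ 272 (mod 467)
310^32 ≡ 198 (mod 467)
310^64 ≡ 443 (mod 467)
310^128 ≡ 109 (mod 467)
310^233 = 310^(128+64+32+8+1) ≡ 466 (mod 467).
Result is 466 ≡ −1, so (310/467) = −1.

-1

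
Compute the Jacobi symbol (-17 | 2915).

First reduce: -17 ≡ 2898 (mod 2915).
Pull out 2: since 2915 ≡ 3 (mod 8), (2/2915) = -1.
Reciprocity: 1449 ≡ 1 and 2915 ≡ 3 (mod 4), so (1449/2915) = +(2915/1449).
Reduce top mod 1449: now compute (17/1449).
Reciprocity: 17 ≡ 1 and 1449 ≡ 1 (mod 4), so (17/1449) = +(1449/17).
Reduce top mod 17: now compute (4/17).
Pull out 2^2: since 17 ≡ 1 (mod 8), (2/17) = +1, so (2/17)^2 = +1.
Reached (1/17) = 1. Collecting the sign flips along the way, the symbol is -1.

-1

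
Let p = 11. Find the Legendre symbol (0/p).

0

Top reduces to 0: gcd > 1, so the symbol is 0.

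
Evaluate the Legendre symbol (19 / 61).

Euler's criterion: (19/61) ≡ 19^30 (mod 61).
19^2 ≡ 56 (mod 61)
19^4 ≡ 25 (mod 61)
19^8 ≡ 15 (mod 61)
19^16 ≡ 42 (mod 61)
19^30 = 19^(16+8+4+2) ≡ 1 (mod 61).
Result is 1, so (19/61) = 1.

1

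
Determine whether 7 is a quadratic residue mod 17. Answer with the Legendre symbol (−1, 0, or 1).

Reciprocity: 7 ≡ 3 and 17 ≡ 1 (mod 4), so (7/17) = +(17/7).
Reduce top mod 7: now compute (3/7).
Reciprocity: 3 ≡ 3 and 7 ≡ 3 (mod 4), so (3/7) = −(7/3).
Reduce top mod 3: now compute (1/3).
Reached (1/3) = 1. Collecting the sign flips along the way, the symbol is -1.

-1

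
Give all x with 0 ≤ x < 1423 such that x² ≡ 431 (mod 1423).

Since 1423 ≡ 3 (mod 4), a square root of 431 is 431^((1423+1)/4) = 431^356 mod 1423.
Repeated squaring: 431^2≡771, 431^4≡1050, 431^8≡1098, 431^16≡323, 431^32≡450, 431^64≡434, 431^128≡520, 431^256≡30 (mod 1423).
431^356 = 431^(256+64+32+4) ≡ 825 (mod 1423).
Check: 825² = 680625 ≡ 431 (mod 1423). The two roots are 598 and 825.

598, 825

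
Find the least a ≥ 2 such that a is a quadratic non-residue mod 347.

2

(2/347) = −1, so 2 is the smallest positive non-residue mod 347.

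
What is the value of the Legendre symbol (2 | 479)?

Pull out 2: since 479 ≡ 7 (mod 8), (2/479) = +1.
Reached (1/479) = 1. Collecting the sign flips along the way, the symbol is +1.

1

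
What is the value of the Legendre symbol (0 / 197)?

Top reduces to 0: gcd > 1, so the symbol is 0.

0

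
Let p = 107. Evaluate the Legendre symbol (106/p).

Euler's criterion: (106/107) ≡ 106^53 (mod 107).
106^2 ≡ 1 (mod 107)
106^4 ≡ 1 (mod 107)
106^8 ≡ 1 (mod 107)
106^16 ≡ 1 (mod 107)
106^32 ≡ 1 (mod 107)
106^53 = 106^(32+16+4+1) ≡ 106 (mod 107).
Result is 106 ≡ −1, so (106/107) = −1.

-1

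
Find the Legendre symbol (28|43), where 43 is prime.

Pull out 2^2: since 43 ≡ 3 (mod 8), (2/43) = -1, so (2/43)^2 = +1.
Reciprocity: 7 ≡ 3 and 43 ≡ 3 (mod 4), so (7/43) = −(43/7).
Reduce top mod 7: now compute (1/7).
Reached (1/7) = 1. Collecting the sign flips along the way, the symbol is -1.

-1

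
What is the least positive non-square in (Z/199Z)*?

3

(2/199) = +1, so 2 is a residue.
(3/199) = −1, so 3 is the smallest positive non-residue mod 199.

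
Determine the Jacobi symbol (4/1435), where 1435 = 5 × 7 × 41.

Pull out 2^2: since 1435 ≡ 3 (mod 8), (2/1435) = -1, so (2/1435)^2 = +1.
Reached (1/1435) = 1. Collecting the sign flips along the way, the symbol is +1.

1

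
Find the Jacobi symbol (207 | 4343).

1

Reciprocity: 207 ≡ 3 and 4343 ≡ 3 (mod 4), so (207/4343) = −(4343/207).
Reduce top mod 207: now compute (203/207).
Reciprocity: 203 ≡ 3 and 207 ≡ 3 (mod 4), so (203/207) = −(207/203).
Reduce top mod 203: now compute (4/203).
Pull out 2^2: since 203 ≡ 3 (mod 8), (2/203) = -1, so (2/203)^2 = +1.
Reached (1/203) = 1. Collecting the sign flips along the way, the symbol is +1.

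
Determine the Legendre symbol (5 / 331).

Reciprocity: 5 ≡ 1 and 331 ≡ 3 (mod 4), so (5/331) = +(331/5).
Reduce top mod 5: now compute (1/5).
Reached (1/5) = 1. Collecting the sign flips along the way, the symbol is +1.

1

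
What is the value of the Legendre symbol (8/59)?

-1

Pull out 2^3: since 59 ≡ 3 (mod 8), (2/59) = -1, so (2/59)^3 = -1.
Reached (1/59) = 1. Collecting the sign flips along the way, the symbol is -1.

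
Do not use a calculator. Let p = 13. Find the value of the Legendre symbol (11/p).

Reciprocity: 11 ≡ 3 and 13 ≡ 1 (mod 4), so (11/13) = +(13/11).
Reduce top mod 11: now compute (2/11).
Pull out 2: since 11 ≡ 3 (mod 8), (2/11) = -1.
Reached (1/11) = 1. Collecting the sign flips along the way, the symbol is -1.

-1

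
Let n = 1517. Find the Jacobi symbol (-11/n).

-1

First reduce: -11 ≡ 1506 (mod 1517).
Pull out 2: since 1517 ≡ 5 (mod 8), (2/1517) = -1.
Reciprocity: 753 ≡ 1 and 1517 ≡ 1 (mod 4), so (753/1517) = +(1517/753).
Reduce top mod 753: now compute (11/753).
Reciprocity: 11 ≡ 3 and 753 ≡ 1 (mod 4), so (11/753) = +(753/11).
Reduce top mod 11: now compute (5/11).
Reciprocity: 5 ≡ 1 and 11 ≡ 3 (mod 4), so (5/11) = +(11/5).
Reduce top mod 5: now compute (1/5).
Reached (1/5) = 1. Collecting the sign flips along the way, the symbol is -1.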